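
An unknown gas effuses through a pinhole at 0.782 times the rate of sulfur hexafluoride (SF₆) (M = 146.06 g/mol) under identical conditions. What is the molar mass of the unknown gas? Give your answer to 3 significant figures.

Since effusion rate ∝ 1/√M, rate_X/rate_SF₆ = √(M_SF₆/M_X).
0.782 = √(146.06/M_X)
M_X = 146.06 / 0.782² = 146.06 / 0.6115 = 239 g/mol

239 g/mol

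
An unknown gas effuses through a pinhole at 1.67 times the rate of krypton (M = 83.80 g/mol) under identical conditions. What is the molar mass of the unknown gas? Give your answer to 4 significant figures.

Since effusion rate ∝ 1/√M, rate_X/rate_Kr = √(M_Kr/M_X).
1.67 = √(83.80/M_X)
M_X = 83.80 / 1.67² = 83.80 / 2.789 = 30.05 g/mol

30.05 g/mol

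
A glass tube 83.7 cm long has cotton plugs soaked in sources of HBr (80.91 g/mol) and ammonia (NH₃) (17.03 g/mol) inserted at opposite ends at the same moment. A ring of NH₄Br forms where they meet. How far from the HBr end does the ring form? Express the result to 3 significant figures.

26.3 cm

Graham's law gives d_HBr/d_NH₃ = rate_HBr/rate_NH₃ = √(M_NH₃/M_HBr) = √(17.03/80.91) = 0.4588.
With d_HBr + d_NH₃ = 83.7 cm, d_NH₃ = 83.7/(1 + 0.4588) = 57.38 cm.
d_HBr = 83.7 − 57.38 = 26.3 cm.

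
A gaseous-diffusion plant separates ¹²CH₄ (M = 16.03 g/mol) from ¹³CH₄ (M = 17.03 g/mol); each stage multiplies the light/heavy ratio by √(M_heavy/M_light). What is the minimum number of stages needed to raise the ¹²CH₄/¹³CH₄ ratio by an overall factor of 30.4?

113

Per stage α = (17.03/16.03)^(1/2) = 1.06238^0.5, giving ln α = 0.03026.
Need α^N ≥ 30.4 ⇒ N ≥ ln(30.4) / ln α = 3.414 / 0.03026 = 112.85.
Minimum whole number of stages: N = 113.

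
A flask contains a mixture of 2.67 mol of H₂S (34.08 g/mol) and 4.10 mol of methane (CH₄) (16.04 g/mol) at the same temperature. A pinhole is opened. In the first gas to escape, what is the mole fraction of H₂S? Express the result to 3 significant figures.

0.309

Effusion rate of each component ∝ n_i/√M_i (partial pressure × 1/√M).
So x_H₂S in the escaping gas = (n_H₂S/√M_H₂S) / Σ(n_i/√M_i)
= (2.67/√34.08) / (2.67/√34.08 + 4.10/√16.04) = 0.4574/(0.4574 + 1.024) = 0.309.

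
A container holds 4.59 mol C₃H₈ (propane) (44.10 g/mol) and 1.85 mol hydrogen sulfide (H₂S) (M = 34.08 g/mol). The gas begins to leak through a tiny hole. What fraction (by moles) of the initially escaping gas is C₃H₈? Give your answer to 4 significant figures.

Effusion rate of each component ∝ n_i/√M_i (partial pressure × 1/√M).
Mole fraction of C₃H₈ in the effusate = (n_C₃H₈/√M_C₃H₈) / (n_C₃H₈/√M_C₃H₈ + n_H₂S/√M_H₂S)
= (4.59/√44.10) / (4.59/√44.10 + 1.85/√34.08) = 0.6912/(0.6912 + 0.3169) = 0.6856.

0.6856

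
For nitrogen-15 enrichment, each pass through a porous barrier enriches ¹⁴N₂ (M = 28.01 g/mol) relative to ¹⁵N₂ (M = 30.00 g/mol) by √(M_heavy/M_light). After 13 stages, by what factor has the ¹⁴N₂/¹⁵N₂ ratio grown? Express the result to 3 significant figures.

1.56

The single-stage factor is √(M_heavy/M_light), so 13 stages give [√(30.00/28.01)]^13 = (30.00/28.01)^(13/2).
= 1.07105^(13/2) = 1.56.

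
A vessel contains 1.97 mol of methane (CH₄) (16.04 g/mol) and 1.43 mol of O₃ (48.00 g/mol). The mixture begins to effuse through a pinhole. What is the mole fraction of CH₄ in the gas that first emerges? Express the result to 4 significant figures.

Each component's effusion rate ∝ (its partial pressure)·(1/√M) ∝ n_i/√M_i.
Mole fraction of CH₄ in the effusate = (n_CH₄/√M_CH₄) / (n_CH₄/√M_CH₄ + n_O₃/√M_O₃)
= (1.97/√16.04) / (1.97/√16.04 + 1.43/√48.00) = 0.4919/(0.4919 + 0.2064) = 0.7044.

0.7044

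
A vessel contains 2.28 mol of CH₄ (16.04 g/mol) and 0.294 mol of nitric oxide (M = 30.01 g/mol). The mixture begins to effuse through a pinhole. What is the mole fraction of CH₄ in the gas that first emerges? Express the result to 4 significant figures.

0.9138

Rate_i ∝ x_i/√M_i (Graham's law weighted by mole fraction), so the effusate composition follows n_i/√M_i.
So x_CH₄ in the escaping gas = (n_CH₄/√M_CH₄) / Σ(n_i/√M_i)
= (2.28/√16.04) / (2.28/√16.04 + 0.294/√30.01) = 0.5693/(0.5693 + 0.05367) = 0.9138.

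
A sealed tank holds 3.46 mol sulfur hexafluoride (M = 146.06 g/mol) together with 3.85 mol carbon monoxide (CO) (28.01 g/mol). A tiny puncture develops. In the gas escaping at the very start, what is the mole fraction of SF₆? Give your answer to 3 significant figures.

Rate_i ∝ x_i/√M_i (Graham's law weighted by mole fraction), so the effusate composition follows n_i/√M_i.
Mole fraction of SF₆ in the effusate = (n_SF₆/√M_SF₆) / (n_SF₆/√M_SF₆ + n_CO/√M_CO)
= (3.46/√146.06) / (3.46/√146.06 + 3.85/√28.01) = 0.2863/(0.2863 + 0.7275) = 0.282.

0.282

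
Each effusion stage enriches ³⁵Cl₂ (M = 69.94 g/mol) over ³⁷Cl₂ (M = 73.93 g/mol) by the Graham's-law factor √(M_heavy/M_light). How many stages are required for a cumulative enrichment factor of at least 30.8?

With α = √(73.93/69.94) per stage, ln α = ½ ln(1.05705) = 0.02774.
Need α^N ≥ 30.8 ⇒ N ≥ ln(30.8) / ln α = 3.428 / 0.02774 = 123.56.
Rounding up, N = 124 stages.

124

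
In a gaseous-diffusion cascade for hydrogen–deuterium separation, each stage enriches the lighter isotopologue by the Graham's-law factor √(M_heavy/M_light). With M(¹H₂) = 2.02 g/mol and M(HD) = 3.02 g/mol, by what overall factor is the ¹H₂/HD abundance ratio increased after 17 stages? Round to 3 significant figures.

After 17 stages the ratio has grown by (√(3.02/2.02))^17 = (3.02/2.02)^(17/2).
= 1.49505^(17/2) = 30.5.

30.5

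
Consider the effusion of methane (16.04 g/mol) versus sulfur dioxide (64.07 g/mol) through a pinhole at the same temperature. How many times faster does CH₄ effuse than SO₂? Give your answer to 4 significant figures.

Graham's law gives rate_CH₄/rate_SO₂ = √(M_SO₂/M_CH₄) = √(64.07/16.04) = √3.994 = 1.999.

1.999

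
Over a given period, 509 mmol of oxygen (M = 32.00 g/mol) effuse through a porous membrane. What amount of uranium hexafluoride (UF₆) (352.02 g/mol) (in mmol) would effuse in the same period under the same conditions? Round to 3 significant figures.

153 mmol

By Graham's law, rate_UF₆/rate_O₂ = √(M_O₂/M_UF₆) = √(32.00/352.02) = √0.09090 = 0.3015.
So the amount for UF₆ is 509 × 0.3015 = 153 mmol.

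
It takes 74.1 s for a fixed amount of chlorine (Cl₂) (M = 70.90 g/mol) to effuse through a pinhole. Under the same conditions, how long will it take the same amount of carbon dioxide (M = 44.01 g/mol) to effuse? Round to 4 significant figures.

58.38 s

Since effusion rate ∝ 1/√M, t_CO₂/t_Cl₂ = √(M_CO₂/M_Cl₂) = √(44.01/70.90) = √0.6207 = 0.7879.
So the time for CO₂ is 74.1 × 0.7879 = 58.38 s.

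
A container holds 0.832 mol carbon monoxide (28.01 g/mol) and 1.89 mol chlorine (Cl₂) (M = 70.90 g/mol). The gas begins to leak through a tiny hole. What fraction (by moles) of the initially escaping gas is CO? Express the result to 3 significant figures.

0.412

Each component's effusion rate ∝ (its partial pressure)·(1/√M) ∝ n_i/√M_i.
So x_CO in the escaping gas = (n_CO/√M_CO) / Σ(n_i/√M_i)
= (0.832/√28.01) / (0.832/√28.01 + 1.89/√70.90) = 0.1572/(0.1572 + 0.2245) = 0.412.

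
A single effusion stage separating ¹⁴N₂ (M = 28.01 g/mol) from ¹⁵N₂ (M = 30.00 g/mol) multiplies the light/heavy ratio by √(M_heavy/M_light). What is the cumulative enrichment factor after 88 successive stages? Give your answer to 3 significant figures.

20.5

The single-stage factor is √(M_heavy/M_light), so 88 stages give [√(30.00/28.01)]^88 = (30.00/28.01)^(88/2).
= 1.07105^44 = 20.5.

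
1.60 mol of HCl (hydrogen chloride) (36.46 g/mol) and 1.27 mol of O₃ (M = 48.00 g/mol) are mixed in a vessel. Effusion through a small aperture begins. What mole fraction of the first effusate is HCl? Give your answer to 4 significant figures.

0.5911

Effusion rate of each component ∝ n_i/√M_i (partial pressure × 1/√M).
x_HCl(eff) = (n_HCl/√M_HCl) / (n_HCl/√M_HCl + n_O₃/√M_O₃)
= (1.60/√36.46) / (1.60/√36.46 + 1.27/√48.00) = 0.2650/(0.2650 + 0.1833) = 0.5911.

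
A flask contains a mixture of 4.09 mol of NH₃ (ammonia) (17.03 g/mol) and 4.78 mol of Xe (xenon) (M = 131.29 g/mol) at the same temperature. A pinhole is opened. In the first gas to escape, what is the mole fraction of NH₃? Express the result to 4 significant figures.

0.7038

Rate_i ∝ x_i/√M_i (Graham's law weighted by mole fraction), so the effusate composition follows n_i/√M_i.
So x_NH₃ in the escaping gas = (n_NH₃/√M_NH₃) / Σ(n_i/√M_i)
= (4.09/√17.03) / (4.09/√17.03 + 4.78/√131.29) = 0.9911/(0.9911 + 0.4172) = 0.7038.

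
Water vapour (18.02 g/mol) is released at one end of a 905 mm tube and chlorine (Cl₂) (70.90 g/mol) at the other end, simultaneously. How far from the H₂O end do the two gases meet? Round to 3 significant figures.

Distances travelled in equal time are proportional to diffusion rates, so d_H₂O/d_Cl₂ = √(M_Cl₂/M_H₂O) = √(70.90/18.02) = 1.984.
With d_H₂O + d_Cl₂ = 905 mm, d_Cl₂ = 905/(1 + 1.984) = 303.3 mm.
d_H₂O = 905 − 303.3 = 602 mm.

602 mm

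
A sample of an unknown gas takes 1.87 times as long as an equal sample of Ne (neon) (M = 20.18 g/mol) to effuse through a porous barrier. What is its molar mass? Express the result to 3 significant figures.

70.6 g/mol

From Graham's law, t_X/t_Ne = √(M_X/M_Ne).
1.87 = √(M_X/20.18)
M_X = 20.18 × 1.87² = 20.18 × 3.497 = 70.6 g/mol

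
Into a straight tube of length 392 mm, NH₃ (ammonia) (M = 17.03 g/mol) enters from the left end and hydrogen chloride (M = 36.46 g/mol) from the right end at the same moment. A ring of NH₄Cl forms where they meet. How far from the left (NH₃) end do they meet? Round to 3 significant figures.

In equal time, each gas travels a distance ∝ its rate ∝ 1/√M, so d_NH₃/d_HCl = √(M_HCl/M_NH₃) = √(36.46/17.03) = 1.463.
With d_NH₃ + d_HCl = 392 mm, d_HCl = 392/(1 + 1.463) = 159.1 mm.
d_NH₃ = 392 − 159.1 = 233 mm.

233 mm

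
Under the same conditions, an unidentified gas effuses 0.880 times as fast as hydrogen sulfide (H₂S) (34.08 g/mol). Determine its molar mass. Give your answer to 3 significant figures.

44.0 g/mol

Since effusion rate ∝ 1/√M, rate_X/rate_H₂S = √(M_H₂S/M_X).
0.880 = √(34.08/M_X)
M_X = 34.08 / 0.880² = 34.08 / 0.7744 = 44.0 g/mol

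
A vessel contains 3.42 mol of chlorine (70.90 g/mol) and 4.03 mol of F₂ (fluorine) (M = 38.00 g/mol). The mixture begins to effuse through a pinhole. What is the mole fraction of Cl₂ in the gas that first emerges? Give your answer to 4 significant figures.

The effusion rate of species i is ∝ p_i/√M_i ∝ n_i/√M_i.
x_Cl₂(eff) = (n_Cl₂/√M_Cl₂) / (n_Cl₂/√M_Cl₂ + n_F₂/√M_F₂)
= (3.42/√70.90) / (3.42/√70.90 + 4.03/√38.00) = 0.4062/(0.4062 + 0.6538) = 0.3832.

0.3832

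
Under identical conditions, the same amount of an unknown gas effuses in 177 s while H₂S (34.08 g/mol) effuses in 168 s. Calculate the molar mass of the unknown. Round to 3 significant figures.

Graham's law gives t_X/t_H₂S = √(M_X/M_H₂S).
177/168 = 1.054 = √(M_X/34.08)
M_X = 34.08 × 1.054² = 34.08 × 1.110 = 37.8 g/mol

37.8 g/mol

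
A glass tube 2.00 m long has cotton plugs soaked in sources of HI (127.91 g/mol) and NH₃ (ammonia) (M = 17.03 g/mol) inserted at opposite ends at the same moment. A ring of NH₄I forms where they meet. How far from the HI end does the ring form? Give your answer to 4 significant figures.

In equal time, each gas travels a distance ∝ its rate ∝ 1/√M, so d_HI/d_NH₃ = √(M_NH₃/M_HI) = √(17.03/127.91) = 0.3649.
With d_HI + d_NH₃ = 2.00 m, d_NH₃ = 2.00/(1 + 0.3649) = 1.465 m.
d_HI = 2.00 − 1.465 = 0.5347 m.

0.5347 m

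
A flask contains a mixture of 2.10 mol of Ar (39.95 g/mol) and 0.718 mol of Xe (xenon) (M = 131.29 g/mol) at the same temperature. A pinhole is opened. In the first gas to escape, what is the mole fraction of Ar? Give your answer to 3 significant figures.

0.841

Each component's effusion rate ∝ (its partial pressure)·(1/√M) ∝ n_i/√M_i.
Mole fraction of Ar in the effusate = (n_Ar/√M_Ar) / (n_Ar/√M_Ar + n_Xe/√M_Xe)
= (2.10/√39.95) / (2.10/√39.95 + 0.718/√131.29) = 0.3322/(0.3322 + 0.06266) = 0.841.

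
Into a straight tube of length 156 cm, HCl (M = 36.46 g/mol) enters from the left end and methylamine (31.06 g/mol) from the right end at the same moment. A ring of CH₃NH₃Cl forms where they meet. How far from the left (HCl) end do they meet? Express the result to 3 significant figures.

74.9 cm

Graham's law gives d_HCl/d_CH₃NH₂ = rate_HCl/rate_CH₃NH₂ = √(M_CH₃NH₂/M_HCl) = √(31.06/36.46) = 0.9230.
With d_HCl + d_CH₃NH₂ = 156 cm, d_CH₃NH₂ = 156/(1 + 0.9230) = 81.12 cm.
d_HCl = 156 − 81.12 = 74.9 cm.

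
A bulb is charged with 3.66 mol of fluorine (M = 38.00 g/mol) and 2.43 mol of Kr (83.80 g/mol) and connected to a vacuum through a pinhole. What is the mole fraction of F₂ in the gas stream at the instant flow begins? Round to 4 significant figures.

0.6910

Effusion rate of each component ∝ n_i/√M_i (partial pressure × 1/√M).
Mole fraction of F₂ in the effusate = (n_F₂/√M_F₂) / (n_F₂/√M_F₂ + n_Kr/√M_Kr)
= (3.66/√38.00) / (3.66/√38.00 + 2.43/√83.80) = 0.5937/(0.5937 + 0.2655) = 0.6910.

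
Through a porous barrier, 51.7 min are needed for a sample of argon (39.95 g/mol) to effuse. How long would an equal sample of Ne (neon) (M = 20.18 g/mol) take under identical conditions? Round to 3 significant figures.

36.7 min

Using Graham's law: t_Ne/t_Ar = √(M_Ne/M_Ar) = √(20.18/39.95) = √0.5051 = 0.7107.
So the time for Ne is 51.7 × 0.7107 = 36.7 min.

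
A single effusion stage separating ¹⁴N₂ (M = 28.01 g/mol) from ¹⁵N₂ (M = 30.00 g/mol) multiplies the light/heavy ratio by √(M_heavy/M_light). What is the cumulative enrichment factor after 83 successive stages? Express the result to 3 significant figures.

Overall factor = α^83 with α = √(30.00/28.01), i.e. (30.00/28.01)^(83/2).
= 1.07105^(83/2) = 17.3.

17.3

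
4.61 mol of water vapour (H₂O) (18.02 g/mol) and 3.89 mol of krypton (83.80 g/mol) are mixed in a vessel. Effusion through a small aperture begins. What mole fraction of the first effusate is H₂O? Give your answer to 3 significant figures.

0.719

Effusion rate of each component ∝ n_i/√M_i (partial pressure × 1/√M).
x_H₂O(eff) = (n_H₂O/√M_H₂O) / (n_H₂O/√M_H₂O + n_Kr/√M_Kr)
= (4.61/√18.02) / (4.61/√18.02 + 3.89/√83.80) = 1.086/(1.086 + 0.4249) = 0.719.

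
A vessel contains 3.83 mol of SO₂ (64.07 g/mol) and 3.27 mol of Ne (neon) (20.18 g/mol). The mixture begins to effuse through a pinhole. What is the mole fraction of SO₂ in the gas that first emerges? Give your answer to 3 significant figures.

The effusion rate of species i is ∝ p_i/√M_i ∝ n_i/√M_i.
So x_SO₂ in the escaping gas = (n_SO₂/√M_SO₂) / Σ(n_i/√M_i)
= (3.83/√64.07) / (3.83/√64.07 + 3.27/√20.18) = 0.4785/(0.4785 + 0.7279) = 0.397.

0.397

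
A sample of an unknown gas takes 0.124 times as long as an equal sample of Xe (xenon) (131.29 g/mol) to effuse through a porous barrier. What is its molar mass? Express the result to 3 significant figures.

2.02 g/mol

From Graham's law, t_X/t_Xe = √(M_X/M_Xe).
0.124 = √(M_X/131.29)
M_X = 131.29 × 0.124² = 131.29 × 0.01538 = 2.02 g/mol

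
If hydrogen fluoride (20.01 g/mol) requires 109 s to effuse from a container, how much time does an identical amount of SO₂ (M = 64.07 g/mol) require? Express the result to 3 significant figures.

By Graham's law, t_SO₂/t_HF = √(M_SO₂/M_HF) = √(64.07/20.01) = √3.202 = 1.789.
So the time for SO₂ is 109 × 1.789 = 195 s.

195 s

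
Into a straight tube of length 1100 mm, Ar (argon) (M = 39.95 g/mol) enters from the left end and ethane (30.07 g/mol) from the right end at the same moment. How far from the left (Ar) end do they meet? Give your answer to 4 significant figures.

The fronts meet when d_Ar + d_C₂H₆ = L with d_Ar/d_C₂H₆ = √(M_C₂H₆/M_Ar) (Graham's law). Here √(M_C₂H₆/M_Ar) = √(30.07/39.95) = 0.8676.
With d_Ar + d_C₂H₆ = 1100 mm, d_C₂H₆ = 1100/(1 + 0.8676) = 589.0 mm.
d_Ar = 1100 − 589.0 = 511.0 mm.

511.0 mm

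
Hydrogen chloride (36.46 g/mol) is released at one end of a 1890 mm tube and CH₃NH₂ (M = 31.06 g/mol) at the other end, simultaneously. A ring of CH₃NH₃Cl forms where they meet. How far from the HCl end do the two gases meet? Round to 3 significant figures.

907 mm

Distances travelled in equal time are proportional to diffusion rates, so d_HCl/d_CH₃NH₂ = √(M_CH₃NH₂/M_HCl) = √(31.06/36.46) = 0.9230.
With d_HCl + d_CH₃NH₂ = 1890 mm, d_CH₃NH₂ = 1890/(1 + 0.9230) = 982.8 mm.
d_HCl = 1890 − 982.8 = 907 mm.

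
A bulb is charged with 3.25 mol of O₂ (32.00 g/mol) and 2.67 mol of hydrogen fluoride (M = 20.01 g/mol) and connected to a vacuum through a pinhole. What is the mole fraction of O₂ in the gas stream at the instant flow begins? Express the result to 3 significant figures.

0.490

Rate_i ∝ x_i/√M_i (Graham's law weighted by mole fraction), so the effusate composition follows n_i/√M_i.
x_O₂(eff) = (n_O₂/√M_O₂) / (n_O₂/√M_O₂ + n_HF/√M_HF)
= (3.25/√32.00) / (3.25/√32.00 + 2.67/√20.01) = 0.5745/(0.5745 + 0.5969) = 0.490.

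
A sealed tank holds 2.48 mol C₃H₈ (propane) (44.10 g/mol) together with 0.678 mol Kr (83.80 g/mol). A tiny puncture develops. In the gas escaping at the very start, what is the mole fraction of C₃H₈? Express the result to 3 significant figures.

0.834

Rate_i ∝ x_i/√M_i (Graham's law weighted by mole fraction), so the effusate composition follows n_i/√M_i.
So x_C₃H₈ in the escaping gas = (n_C₃H₈/√M_C₃H₈) / Σ(n_i/√M_i)
= (2.48/√44.10) / (2.48/√44.10 + 0.678/√83.80) = 0.3734/(0.3734 + 0.07406) = 0.834.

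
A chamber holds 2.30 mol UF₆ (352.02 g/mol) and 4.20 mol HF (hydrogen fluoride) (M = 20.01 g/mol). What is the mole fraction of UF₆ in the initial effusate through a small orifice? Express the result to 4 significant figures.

Rate_i ∝ x_i/√M_i (Graham's law weighted by mole fraction), so the effusate composition follows n_i/√M_i.
x_UF₆(eff) = (n_UF₆/√M_UF₆) / (n_UF₆/√M_UF₆ + n_HF/√M_HF)
= (2.30/√352.02) / (2.30/√352.02 + 4.20/√20.01) = 0.1226/(0.1226 + 0.9389) = 0.1155.

0.1155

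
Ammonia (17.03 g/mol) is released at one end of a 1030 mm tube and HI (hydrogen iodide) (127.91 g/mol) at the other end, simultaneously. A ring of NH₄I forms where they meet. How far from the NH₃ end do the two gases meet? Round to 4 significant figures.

In equal time, each gas travels a distance ∝ its rate ∝ 1/√M, so d_NH₃/d_HI = √(M_HI/M_NH₃) = √(127.91/17.03) = 2.741.
With d_NH₃ + d_HI = 1030 mm, d_HI = 1030/(1 + 2.741) = 275.4 mm.
d_NH₃ = 1030 − 275.4 = 754.6 mm.

754.6 mm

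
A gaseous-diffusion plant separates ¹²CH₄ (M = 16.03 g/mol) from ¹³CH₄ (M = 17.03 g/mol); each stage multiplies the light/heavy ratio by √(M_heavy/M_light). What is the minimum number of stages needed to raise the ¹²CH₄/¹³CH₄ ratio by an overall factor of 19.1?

98

With α = √(17.03/16.03) per stage, ln α = ½ ln(1.06238) = 0.03026.
Need α^N ≥ 19.1 ⇒ N ≥ ln(19.1) / ln α = 2.950 / 0.03026 = 97.49.
Rounding up, N = 98 stages.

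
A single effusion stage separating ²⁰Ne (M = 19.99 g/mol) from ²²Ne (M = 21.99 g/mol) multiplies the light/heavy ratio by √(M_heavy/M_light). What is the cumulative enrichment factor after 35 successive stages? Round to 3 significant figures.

Each stage multiplies the ratio by α = √(21.99/19.99), so after 35 stages the overall factor is α^35 = (21.99/19.99)^(35/2).
= 1.10005^(35/2) = 5.31.

5.31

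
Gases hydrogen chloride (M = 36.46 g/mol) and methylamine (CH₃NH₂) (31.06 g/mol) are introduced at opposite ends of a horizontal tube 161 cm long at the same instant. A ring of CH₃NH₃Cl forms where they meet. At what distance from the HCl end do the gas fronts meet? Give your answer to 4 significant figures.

77.28 cm

Graham's law gives d_HCl/d_CH₃NH₂ = rate_HCl/rate_CH₃NH₂ = √(M_CH₃NH₂/M_HCl) = √(31.06/36.46) = 0.9230.
With d_HCl + d_CH₃NH₂ = 161 cm, d_CH₃NH₂ = 161/(1 + 0.9230) = 83.72 cm.
d_HCl = 161 − 83.72 = 77.28 cm.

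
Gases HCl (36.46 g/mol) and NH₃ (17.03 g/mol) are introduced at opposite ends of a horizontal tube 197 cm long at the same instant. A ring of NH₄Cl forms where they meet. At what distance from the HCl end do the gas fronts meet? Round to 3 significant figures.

Distances travelled in equal time are proportional to diffusion rates, so d_HCl/d_NH₃ = √(M_NH₃/M_HCl) = √(17.03/36.46) = 0.6834.
With d_HCl + d_NH₃ = 197 cm, d_NH₃ = 197/(1 + 0.6834) = 117.0 cm.
d_HCl = 197 − 117.0 = 80.0 cm.

80.0 cm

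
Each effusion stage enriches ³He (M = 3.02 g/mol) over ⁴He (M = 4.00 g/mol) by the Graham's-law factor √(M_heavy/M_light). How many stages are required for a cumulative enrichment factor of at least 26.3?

24

Single-stage factor α = √(4.00/3.02), so ln α = ½ ln(1.32450) = 0.1405.
Need α^N ≥ 26.3 ⇒ N ≥ ln(26.3) / ln α = 3.270 / 0.1405 = 23.27.
Minimum whole number of stages: N = 24.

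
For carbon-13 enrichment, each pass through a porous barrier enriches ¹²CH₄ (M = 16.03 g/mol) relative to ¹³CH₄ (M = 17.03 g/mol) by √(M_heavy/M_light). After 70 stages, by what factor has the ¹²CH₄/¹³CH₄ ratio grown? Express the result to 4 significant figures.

The single-stage factor is √(M_heavy/M_light), so 70 stages give [√(17.03/16.03)]^70 = (17.03/16.03)^(70/2).
= 1.06238^35 = 8.315.

8.315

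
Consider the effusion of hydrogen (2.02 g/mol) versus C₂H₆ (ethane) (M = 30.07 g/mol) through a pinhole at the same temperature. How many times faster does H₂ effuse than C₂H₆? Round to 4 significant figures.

Using Graham's law: rate_H₂/rate_C₂H₆ = √(M_C₂H₆/M_H₂) = √(30.07/2.02) = √14.89 = 3.858.

3.858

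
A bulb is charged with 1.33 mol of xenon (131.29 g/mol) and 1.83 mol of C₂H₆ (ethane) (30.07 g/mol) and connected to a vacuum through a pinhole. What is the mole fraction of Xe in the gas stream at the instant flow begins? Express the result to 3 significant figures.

The effusion rate of species i is ∝ p_i/√M_i ∝ n_i/√M_i.
x_Xe(eff) = (n_Xe/√M_Xe) / (n_Xe/√M_Xe + n_C₂H₆/√M_C₂H₆)
= (1.33/√131.29) / (1.33/√131.29 + 1.83/√30.07) = 0.1161/(0.1161 + 0.3337) = 0.258.

0.258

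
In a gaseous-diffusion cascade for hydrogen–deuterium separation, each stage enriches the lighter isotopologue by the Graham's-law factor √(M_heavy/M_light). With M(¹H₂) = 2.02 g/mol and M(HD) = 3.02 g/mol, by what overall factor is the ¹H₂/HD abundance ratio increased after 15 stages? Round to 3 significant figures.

Each stage multiplies the ratio by α = √(3.02/2.02), so after 15 stages the overall factor is α^15 = (3.02/2.02)^(15/2).
= 1.49505^(15/2) = 20.4.

20.4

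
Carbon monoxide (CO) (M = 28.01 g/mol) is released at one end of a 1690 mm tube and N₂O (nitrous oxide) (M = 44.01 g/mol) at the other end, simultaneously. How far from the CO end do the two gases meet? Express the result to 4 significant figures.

940.1 mm

Graham's law gives d_CO/d_N₂O = rate_CO/rate_N₂O = √(M_N₂O/M_CO) = √(44.01/28.01) = 1.253.
With d_CO + d_N₂O = 1690 mm, d_N₂O = 1690/(1 + 1.253) = 749.9 mm.
d_CO = 1690 − 749.9 = 940.1 mm.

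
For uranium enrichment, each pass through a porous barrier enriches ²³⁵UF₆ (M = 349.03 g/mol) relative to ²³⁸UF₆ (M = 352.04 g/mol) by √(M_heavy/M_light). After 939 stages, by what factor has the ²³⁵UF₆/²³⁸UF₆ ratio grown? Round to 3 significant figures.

Each stage multiplies the ratio by α = √(352.04/349.03), so after 939 stages the overall factor is α^939 = (352.04/349.03)^(939/2).
= 1.00862^(939/2) = 56.3.

56.3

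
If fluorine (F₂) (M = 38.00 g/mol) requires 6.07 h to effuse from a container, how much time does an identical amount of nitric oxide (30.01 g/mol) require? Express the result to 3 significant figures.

5.39 h

Since effusion rate ∝ 1/√M, t_NO/t_F₂ = √(M_NO/M_F₂) = √(30.01/38.00) = √0.7897 = 0.8887.
So the time for NO is 6.07 × 0.8887 = 5.39 h.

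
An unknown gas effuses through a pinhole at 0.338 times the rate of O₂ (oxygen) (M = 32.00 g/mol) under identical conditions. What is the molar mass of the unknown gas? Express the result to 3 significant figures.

280 g/mol

Using Graham's law: rate_X/rate_O₂ = √(M_O₂/M_X).
0.338 = √(32.00/M_X)
M_X = 32.00 / 0.338² = 32.00 / 0.1142 = 280 g/mol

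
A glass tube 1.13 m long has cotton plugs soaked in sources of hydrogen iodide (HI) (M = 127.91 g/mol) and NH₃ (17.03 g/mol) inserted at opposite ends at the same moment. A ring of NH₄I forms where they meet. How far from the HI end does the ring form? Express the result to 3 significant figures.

Graham's law gives d_HI/d_NH₃ = rate_HI/rate_NH₃ = √(M_NH₃/M_HI) = √(17.03/127.91) = 0.3649.
With d_HI + d_NH₃ = 1.13 m, d_NH₃ = 1.13/(1 + 0.3649) = 0.8279 m.
d_HI = 1.13 − 0.8279 = 0.302 m.

0.302 m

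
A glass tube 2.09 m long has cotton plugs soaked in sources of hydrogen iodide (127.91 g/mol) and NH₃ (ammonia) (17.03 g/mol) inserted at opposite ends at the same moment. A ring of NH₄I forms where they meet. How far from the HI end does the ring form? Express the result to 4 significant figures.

In equal time, each gas travels a distance ∝ its rate ∝ 1/√M, so d_HI/d_NH₃ = √(M_NH₃/M_HI) = √(17.03/127.91) = 0.3649.
With d_HI + d_NH₃ = 2.09 m, d_NH₃ = 2.09/(1 + 0.3649) = 1.531 m.
d_HI = 2.09 − 1.531 = 0.5587 m.

0.5587 m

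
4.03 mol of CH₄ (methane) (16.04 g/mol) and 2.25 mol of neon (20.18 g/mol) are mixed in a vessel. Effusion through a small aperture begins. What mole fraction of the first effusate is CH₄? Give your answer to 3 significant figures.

The effusion rate of species i is ∝ p_i/√M_i ∝ n_i/√M_i.
x_CH₄(eff) = (n_CH₄/√M_CH₄) / (n_CH₄/√M_CH₄ + n_Ne/√M_Ne)
= (4.03/√16.04) / (4.03/√16.04 + 2.25/√20.18) = 1.006/(1.006 + 0.5009) = 0.668.

0.668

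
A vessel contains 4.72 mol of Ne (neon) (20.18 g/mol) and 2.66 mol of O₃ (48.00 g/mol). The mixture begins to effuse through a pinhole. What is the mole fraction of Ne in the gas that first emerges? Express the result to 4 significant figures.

0.7324

Each component's effusion rate ∝ (its partial pressure)·(1/√M) ∝ n_i/√M_i.
Mole fraction of Ne in the effusate = (n_Ne/√M_Ne) / (n_Ne/√M_Ne + n_O₃/√M_O₃)
= (4.72/√20.18) / (4.72/√20.18 + 2.66/√48.00) = 1.051/(1.051 + 0.3839) = 0.7324.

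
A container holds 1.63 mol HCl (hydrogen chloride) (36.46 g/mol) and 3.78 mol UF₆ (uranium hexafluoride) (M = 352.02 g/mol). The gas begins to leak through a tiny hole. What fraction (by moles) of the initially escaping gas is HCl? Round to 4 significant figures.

Effusion rate of each component ∝ n_i/√M_i (partial pressure × 1/√M).
So x_HCl in the escaping gas = (n_HCl/√M_HCl) / Σ(n_i/√M_i)
= (1.63/√36.46) / (1.63/√36.46 + 3.78/√352.02) = 0.2699/(0.2699 + 0.2015) = 0.5726.

0.5726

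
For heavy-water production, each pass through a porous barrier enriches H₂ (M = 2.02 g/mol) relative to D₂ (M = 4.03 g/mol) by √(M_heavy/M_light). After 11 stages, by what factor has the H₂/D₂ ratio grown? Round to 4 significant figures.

44.64

The single-stage factor is √(M_heavy/M_light), so 11 stages give [√(4.03/2.02)]^11 = (4.03/2.02)^(11/2).
= 1.99505^(11/2) = 44.64.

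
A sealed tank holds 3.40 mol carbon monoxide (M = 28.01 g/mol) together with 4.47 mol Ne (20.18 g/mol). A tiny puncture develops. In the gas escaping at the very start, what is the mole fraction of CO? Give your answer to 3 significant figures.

0.392

Each component's effusion rate ∝ (its partial pressure)·(1/√M) ∝ n_i/√M_i.
x_CO(eff) = (n_CO/√M_CO) / (n_CO/√M_CO + n_Ne/√M_Ne)
= (3.40/√28.01) / (3.40/√28.01 + 4.47/√20.18) = 0.6424/(0.6424 + 0.9951) = 0.392.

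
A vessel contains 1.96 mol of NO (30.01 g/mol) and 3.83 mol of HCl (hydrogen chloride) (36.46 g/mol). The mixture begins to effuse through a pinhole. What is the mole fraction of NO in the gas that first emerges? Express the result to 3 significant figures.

0.361

The effusion rate of species i is ∝ p_i/√M_i ∝ n_i/√M_i.
Mole fraction of NO in the effusate = (n_NO/√M_NO) / (n_NO/√M_NO + n_HCl/√M_HCl)
= (1.96/√30.01) / (1.96/√30.01 + 3.83/√36.46) = 0.3578/(0.3578 + 0.6343) = 0.361.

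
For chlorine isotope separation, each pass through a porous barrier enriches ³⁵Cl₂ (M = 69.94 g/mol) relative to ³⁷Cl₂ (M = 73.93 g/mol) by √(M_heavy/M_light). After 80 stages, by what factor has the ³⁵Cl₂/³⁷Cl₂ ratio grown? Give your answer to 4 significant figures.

Overall factor = α^80 with α = √(73.93/69.94), i.e. (73.93/69.94)^(80/2).
= 1.05705^40 = 9.200.

9.200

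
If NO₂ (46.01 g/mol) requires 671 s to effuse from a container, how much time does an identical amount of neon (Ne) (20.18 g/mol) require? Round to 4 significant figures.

444.4 s

Using Graham's law: t_Ne/t_NO₂ = √(M_Ne/M_NO₂) = √(20.18/46.01) = √0.4386 = 0.6623.
So the time for Ne is 671 × 0.6623 = 444.4 s.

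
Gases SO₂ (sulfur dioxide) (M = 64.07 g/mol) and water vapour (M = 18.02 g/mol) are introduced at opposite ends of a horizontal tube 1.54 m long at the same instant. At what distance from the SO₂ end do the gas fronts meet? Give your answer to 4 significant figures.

0.5337 m

Graham's law gives d_SO₂/d_H₂O = rate_SO₂/rate_H₂O = √(M_H₂O/M_SO₂) = √(18.02/64.07) = 0.5303.
With d_SO₂ + d_H₂O = 1.54 m, d_H₂O = 1.54/(1 + 0.5303) = 1.006 m.
d_SO₂ = 1.54 − 1.006 = 0.5337 m.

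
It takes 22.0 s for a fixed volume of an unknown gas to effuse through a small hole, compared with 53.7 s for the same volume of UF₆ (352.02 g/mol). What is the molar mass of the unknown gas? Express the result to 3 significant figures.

59.1 g/mol

By Graham's law, t_X/t_UF₆ = √(M_X/M_UF₆).
22.0/53.7 = 0.4097 = √(M_X/352.02)
M_X = 352.02 × 0.4097² = 352.02 × 0.1678 = 59.1 g/mol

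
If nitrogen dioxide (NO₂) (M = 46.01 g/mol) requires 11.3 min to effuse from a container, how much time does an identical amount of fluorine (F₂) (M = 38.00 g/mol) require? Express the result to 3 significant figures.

Graham's law gives t_F₂/t_NO₂ = √(M_F₂/M_NO₂) = √(38.00/46.01) = √0.8259 = 0.9088.
So the time for F₂ is 11.3 × 0.9088 = 10.3 min.

10.3 min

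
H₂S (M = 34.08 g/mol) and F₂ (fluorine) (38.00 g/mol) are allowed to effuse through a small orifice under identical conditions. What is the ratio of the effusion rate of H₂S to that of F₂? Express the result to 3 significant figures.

By Graham's law, rate_H₂S/rate_F₂ = √(M_F₂/M_H₂S) = √(38.00/34.08) = √1.115 = 1.06.

1.06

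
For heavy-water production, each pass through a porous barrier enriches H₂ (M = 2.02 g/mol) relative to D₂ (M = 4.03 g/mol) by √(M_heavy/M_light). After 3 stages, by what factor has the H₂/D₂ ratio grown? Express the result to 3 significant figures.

The single-stage factor is √(M_heavy/M_light), so 3 stages give [√(4.03/2.02)]^3 = (4.03/2.02)^(3/2).
= 1.99505^(3/2) = 2.82.

2.82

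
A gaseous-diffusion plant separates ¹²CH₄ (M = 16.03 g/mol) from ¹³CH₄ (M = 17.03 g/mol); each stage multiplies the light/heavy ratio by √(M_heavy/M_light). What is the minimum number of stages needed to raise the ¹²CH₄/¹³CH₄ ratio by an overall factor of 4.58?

With α = √(17.03/16.03) per stage, ln α = ½ ln(1.06238) = 0.03026.
Need α^N ≥ 4.58 ⇒ N ≥ ln(4.58) / ln α = 1.522 / 0.03026 = 50.29.
So at least 51 stages are needed.

51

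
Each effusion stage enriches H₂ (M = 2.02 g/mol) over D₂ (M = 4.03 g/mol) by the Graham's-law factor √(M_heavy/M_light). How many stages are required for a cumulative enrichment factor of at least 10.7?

7

With α = √(4.03/2.02) per stage, ln α = ½ ln(1.99505) = 0.3453.
Need α^N ≥ 10.7 ⇒ N ≥ ln(10.7) / ln α = 2.370 / 0.3453 = 6.86.
Minimum whole number of stages: N = 7.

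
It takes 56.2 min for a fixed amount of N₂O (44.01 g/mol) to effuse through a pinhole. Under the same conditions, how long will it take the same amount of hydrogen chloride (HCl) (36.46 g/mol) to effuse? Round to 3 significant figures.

From Graham's law, t_HCl/t_N₂O = √(M_HCl/M_N₂O) = √(36.46/44.01) = √0.8284 = 0.9102.
So the time for HCl is 56.2 × 0.9102 = 51.2 min.

51.2 min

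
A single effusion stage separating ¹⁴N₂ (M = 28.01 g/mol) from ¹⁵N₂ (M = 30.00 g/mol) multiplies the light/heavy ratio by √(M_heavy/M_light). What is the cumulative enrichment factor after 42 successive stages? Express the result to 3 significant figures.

4.23

Overall factor = α^42 with α = √(30.00/28.01), i.e. (30.00/28.01)^(42/2).
= 1.07105^21 = 4.23.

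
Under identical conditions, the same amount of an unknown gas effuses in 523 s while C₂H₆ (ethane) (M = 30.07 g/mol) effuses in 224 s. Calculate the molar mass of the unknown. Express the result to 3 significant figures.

Using Graham's law: t_X/t_C₂H₆ = √(M_X/M_C₂H₆).
523/224 = 2.335 = √(M_X/30.07)
M_X = 30.07 × 2.335² = 30.07 × 5.451 = 164 g/mol

164 g/mol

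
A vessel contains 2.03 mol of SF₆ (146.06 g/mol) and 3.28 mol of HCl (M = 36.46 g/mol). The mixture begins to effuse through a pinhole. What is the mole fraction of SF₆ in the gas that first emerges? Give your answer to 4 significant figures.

0.2362

Rate_i ∝ x_i/√M_i (Graham's law weighted by mole fraction), so the effusate composition follows n_i/√M_i.
x_SF₆(eff) = (n_SF₆/√M_SF₆) / (n_SF₆/√M_SF₆ + n_HCl/√M_HCl)
= (2.03/√146.06) / (2.03/√146.06 + 3.28/√36.46) = 0.1680/(0.1680 + 0.5432) = 0.2362.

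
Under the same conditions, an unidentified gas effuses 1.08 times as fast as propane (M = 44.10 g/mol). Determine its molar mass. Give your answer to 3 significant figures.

Using Graham's law: rate_X/rate_C₃H₈ = √(M_C₃H₈/M_X).
1.08 = √(44.10/M_X)
M_X = 44.10 / 1.08² = 44.10 / 1.166 = 37.8 g/mol

37.8 g/mol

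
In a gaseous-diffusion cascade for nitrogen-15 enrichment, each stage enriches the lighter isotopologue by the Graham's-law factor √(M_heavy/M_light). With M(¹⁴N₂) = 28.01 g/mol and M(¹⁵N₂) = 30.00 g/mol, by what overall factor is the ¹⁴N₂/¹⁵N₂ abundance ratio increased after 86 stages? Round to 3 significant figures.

Each stage multiplies the ratio by α = √(30.00/28.01), so after 86 stages the overall factor is α^86 = (30.00/28.01)^(86/2).
= 1.07105^43 = 19.1.

19.1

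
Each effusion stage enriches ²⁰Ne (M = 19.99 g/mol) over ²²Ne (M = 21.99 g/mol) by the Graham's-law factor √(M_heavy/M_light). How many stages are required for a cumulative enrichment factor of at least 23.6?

Per stage α = (21.99/19.99)^(1/2) = 1.10005^0.5, giving ln α = 0.04768.
Need α^N ≥ 23.6 ⇒ N ≥ ln(23.6) / ln α = 3.161 / 0.04768 = 66.30.
Rounding up, N = 67 stages.

67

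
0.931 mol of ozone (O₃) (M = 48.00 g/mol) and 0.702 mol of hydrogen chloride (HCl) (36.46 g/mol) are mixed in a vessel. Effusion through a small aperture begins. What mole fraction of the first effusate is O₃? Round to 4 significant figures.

The effusion rate of species i is ∝ p_i/√M_i ∝ n_i/√M_i.
So x_O₃ in the escaping gas = (n_O₃/√M_O₃) / Σ(n_i/√M_i)
= (0.931/√48.00) / (0.931/√48.00 + 0.702/√36.46) = 0.1344/(0.1344 + 0.1163) = 0.5361.

0.5361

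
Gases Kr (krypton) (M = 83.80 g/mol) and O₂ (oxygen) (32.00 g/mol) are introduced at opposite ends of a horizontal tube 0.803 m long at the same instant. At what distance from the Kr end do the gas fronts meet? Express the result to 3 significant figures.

0.307 m

In equal time, each gas travels a distance ∝ its rate ∝ 1/√M, so d_Kr/d_O₂ = √(M_O₂/M_Kr) = √(32.00/83.80) = 0.6179.
With d_Kr + d_O₂ = 0.803 m, d_O₂ = 0.803/(1 + 0.6179) = 0.4963 m.
d_Kr = 0.803 − 0.4963 = 0.307 m.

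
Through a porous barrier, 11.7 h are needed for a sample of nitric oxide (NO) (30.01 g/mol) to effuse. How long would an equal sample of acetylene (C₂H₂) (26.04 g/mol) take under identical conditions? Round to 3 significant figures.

10.9 h

Since effusion rate ∝ 1/√M, t_C₂H₂/t_NO = √(M_C₂H₂/M_NO) = √(26.04/30.01) = √0.8677 = 0.9315.
So the time for C₂H₂ is 11.7 × 0.9315 = 10.9 h.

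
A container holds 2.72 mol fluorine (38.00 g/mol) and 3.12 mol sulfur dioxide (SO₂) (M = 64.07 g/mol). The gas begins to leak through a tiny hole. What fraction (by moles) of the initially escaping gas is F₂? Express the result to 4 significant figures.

0.5310

Rate_i ∝ x_i/√M_i (Graham's law weighted by mole fraction), so the effusate composition follows n_i/√M_i.
Mole fraction of F₂ in the effusate = (n_F₂/√M_F₂) / (n_F₂/√M_F₂ + n_SO₂/√M_SO₂)
= (2.72/√38.00) / (2.72/√38.00 + 3.12/√64.07) = 0.4412/(0.4412 + 0.3898) = 0.5310.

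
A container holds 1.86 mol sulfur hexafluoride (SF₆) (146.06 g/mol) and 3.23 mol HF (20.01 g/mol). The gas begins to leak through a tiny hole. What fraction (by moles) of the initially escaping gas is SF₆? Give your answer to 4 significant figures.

0.1757

The effusion rate of species i is ∝ p_i/√M_i ∝ n_i/√M_i.
So x_SF₆ in the escaping gas = (n_SF₆/√M_SF₆) / Σ(n_i/√M_i)
= (1.86/√146.06) / (1.86/√146.06 + 3.23/√20.01) = 0.1539/(0.1539 + 0.7221) = 0.1757.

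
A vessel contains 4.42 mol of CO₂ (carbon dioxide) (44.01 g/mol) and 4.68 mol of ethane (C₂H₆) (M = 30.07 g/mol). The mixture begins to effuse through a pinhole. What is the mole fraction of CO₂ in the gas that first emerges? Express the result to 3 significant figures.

0.438

Rate_i ∝ x_i/√M_i (Graham's law weighted by mole fraction), so the effusate composition follows n_i/√M_i.
Mole fraction of CO₂ in the effusate = (n_CO₂/√M_CO₂) / (n_CO₂/√M_CO₂ + n_C₂H₆/√M_C₂H₆)
= (4.42/√44.01) / (4.42/√44.01 + 4.68/√30.07) = 0.6663/(0.6663 + 0.8535) = 0.438.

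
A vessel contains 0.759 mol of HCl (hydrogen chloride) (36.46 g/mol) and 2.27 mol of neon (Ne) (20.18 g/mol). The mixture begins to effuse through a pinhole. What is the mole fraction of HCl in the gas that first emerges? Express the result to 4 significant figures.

0.1992

Each component's effusion rate ∝ (its partial pressure)·(1/√M) ∝ n_i/√M_i.
Mole fraction of HCl in the effusate = (n_HCl/√M_HCl) / (n_HCl/√M_HCl + n_Ne/√M_Ne)
= (0.759/√36.46) / (0.759/√36.46 + 2.27/√20.18) = 0.1257/(0.1257 + 0.5053) = 0.1992.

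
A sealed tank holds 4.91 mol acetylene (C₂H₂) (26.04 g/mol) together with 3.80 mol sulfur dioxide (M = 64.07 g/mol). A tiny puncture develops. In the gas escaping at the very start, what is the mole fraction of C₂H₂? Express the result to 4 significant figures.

Rate_i ∝ x_i/√M_i (Graham's law weighted by mole fraction), so the effusate composition follows n_i/√M_i.
So x_C₂H₂ in the escaping gas = (n_C₂H₂/√M_C₂H₂) / Σ(n_i/√M_i)
= (4.91/√26.04) / (4.91/√26.04 + 3.80/√64.07) = 0.9622/(0.9622 + 0.4747) = 0.6696.

0.6696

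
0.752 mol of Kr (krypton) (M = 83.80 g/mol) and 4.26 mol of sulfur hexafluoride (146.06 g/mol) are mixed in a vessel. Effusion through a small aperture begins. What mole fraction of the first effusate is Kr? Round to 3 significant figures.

0.189

Rate_i ∝ x_i/√M_i (Graham's law weighted by mole fraction), so the effusate composition follows n_i/√M_i.
x_Kr(eff) = (n_Kr/√M_Kr) / (n_Kr/√M_Kr + n_SF₆/√M_SF₆)
= (0.752/√83.80) / (0.752/√83.80 + 4.26/√146.06) = 0.08215/(0.08215 + 0.3525) = 0.189.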